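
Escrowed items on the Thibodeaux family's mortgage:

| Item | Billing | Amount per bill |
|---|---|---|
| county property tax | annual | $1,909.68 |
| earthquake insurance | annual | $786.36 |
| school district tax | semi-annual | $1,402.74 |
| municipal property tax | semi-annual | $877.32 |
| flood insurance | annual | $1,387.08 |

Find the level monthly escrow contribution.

County property tax — $1,909.68 per year
Earthquake insurance — $786.36 per year
School district tax — $1,402.74 × 2 = $2,805.48 per year
Municipal property tax — $877.32 × 2 = $1,754.64 per year
Flood insurance — $1,387.08 per year
Total per year = $1,909.68 + $786.36 + $2,805.48 + $1,754.64 + $1,387.08 = $8,643.24
Base monthly escrow = $8,643.24 ÷ 12 = $720.27

$720.27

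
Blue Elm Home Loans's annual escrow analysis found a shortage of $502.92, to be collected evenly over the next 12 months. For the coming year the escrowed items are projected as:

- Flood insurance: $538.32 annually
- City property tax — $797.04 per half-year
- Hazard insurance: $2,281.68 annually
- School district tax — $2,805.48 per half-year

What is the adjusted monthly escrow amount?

$877.33

Flood insurance — $538.32
City property tax — $797.04 × 2 = $1,594.08
Hazard insurance — $2,281.68
School district tax — $2,805.48 × 2 = $5,610.96
Total per year = $538.32 + $1,594.08 + $2,281.68 + $5,610.96 = $10,025.04
Base monthly escrow = $10,025.04 / 12 = $835.42
Shortage per month = $502.92 ÷ 12 = $41.91
New monthly escrow = $835.42 + $41.91 = $877.33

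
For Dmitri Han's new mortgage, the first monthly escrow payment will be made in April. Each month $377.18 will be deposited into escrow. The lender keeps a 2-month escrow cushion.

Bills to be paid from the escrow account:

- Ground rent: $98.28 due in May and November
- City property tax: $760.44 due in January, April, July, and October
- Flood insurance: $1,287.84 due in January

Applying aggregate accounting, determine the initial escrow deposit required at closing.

$1,508.72

Cushion = 2 × $377.18 = $754.36
Trial balance (start $0, +$377.18 each month, − disbursements):
  Apr: +$377.18 − $760.44 → -$383.26
  May: +$377.18 − $98.28 → -$104.36
  Jun: +$377.18 → $272.82
  Jul: +$377.18 − $760.44 → -$110.44
  Aug: +$377.18 → $266.74
  Sep: +$377.18 → $643.92
  Oct: +$377.18 − $760.44 → $260.66
  Nov: +$377.18 − $98.28 → $539.56
  Dec: +$377.18 → $916.74
  Jan: +$377.18 − $2,048.28 → -$754.36
  Feb: +$377.18 → -$377.18
  Mar: +$377.18 → $0.00
Lowest trial balance = -$754.36 (Jan)
Initial deposit = cushion − low point = $754.36 − (-$754.36) = $1,508.72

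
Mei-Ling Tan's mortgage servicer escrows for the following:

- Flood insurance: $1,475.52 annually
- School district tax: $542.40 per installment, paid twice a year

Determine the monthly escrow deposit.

$213.36

Flood insurance = $1,475.52 annually
School district tax = $542.40 × 2 = $1,084.80 annually
Combined annual = $1,475.52 + $1,084.80 = $2,560.32
Base monthly escrow = $2,560.32 / 12 = $213.36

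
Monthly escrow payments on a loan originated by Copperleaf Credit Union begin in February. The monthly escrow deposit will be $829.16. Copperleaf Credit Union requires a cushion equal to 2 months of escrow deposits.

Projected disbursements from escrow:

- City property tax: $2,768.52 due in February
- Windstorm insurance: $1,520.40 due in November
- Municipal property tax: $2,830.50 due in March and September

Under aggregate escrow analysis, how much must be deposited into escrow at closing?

$5,599.02

Cushion = 2 × $829.16 = $1,658.32
Trial balance (start $0, +$829.16 each month, − disbursements):
  Feb: +$829.16 − $2,768.52 → -$1,939.36
  Mar: +$829.16 − $2,830.50 → -$3,940.70
  Apr: +$829.16 → -$3,111.54
  May: +$829.16 → -$2,282.38
  Jun: +$829.16 → -$1,453.22
  Jul: +$829.16 → -$624.06
  Aug: +$829.16 → $205.10
  Sep: +$829.16 − $2,830.50 → -$1,796.24
  Oct: +$829.16 → -$967.08
  Nov: +$829.16 − $1,520.40 → -$1,658.32
  Dec: +$829.16 → -$829.16
  Jan: +$829.16 → $0.00
Lowest trial balance = -$3,940.70 (Mar)
Initial deposit = cushion − low point = $1,658.32 − (-$3,940.70) = $5,599.02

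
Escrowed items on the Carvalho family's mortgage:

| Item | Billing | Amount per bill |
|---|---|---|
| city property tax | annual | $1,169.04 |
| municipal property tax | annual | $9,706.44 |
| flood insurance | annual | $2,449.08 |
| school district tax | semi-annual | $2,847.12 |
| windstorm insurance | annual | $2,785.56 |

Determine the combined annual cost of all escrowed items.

City property tax = $1,169.04 annually
Municipal property tax = $9,706.44 annually
Flood insurance = $2,449.08 annually
School district tax = $2,847.12 × 2 = $5,694.24 annually
Windstorm insurance = $2,785.56 annually
Total annual escrow = $1,169.04 + $9,706.44 + $2,449.08 + $5,694.24 + $2,785.56 = $21,804.36

$21,804.36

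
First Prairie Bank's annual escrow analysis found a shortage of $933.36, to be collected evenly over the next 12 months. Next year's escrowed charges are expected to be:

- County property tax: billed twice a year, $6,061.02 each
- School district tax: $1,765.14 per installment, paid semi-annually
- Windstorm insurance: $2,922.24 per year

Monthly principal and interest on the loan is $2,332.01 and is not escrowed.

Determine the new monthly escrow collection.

County property tax — $6,061.02 × 2 = $12,122.04/yr
School district tax — $1,765.14 × 2 = $3,530.28/yr
Windstorm insurance — $2,922.24/yr
Total annual escrow = $12,122.04 + $3,530.28 + $2,922.24 = $18,574.56
Base monthly escrow = $18,574.56 / 12 = $1,547.88
Shortage per month = $933.36 ÷ 12 = $77.78
Adjusted monthly = $1,547.88 + $77.78 = $1,625.66

$1,625.66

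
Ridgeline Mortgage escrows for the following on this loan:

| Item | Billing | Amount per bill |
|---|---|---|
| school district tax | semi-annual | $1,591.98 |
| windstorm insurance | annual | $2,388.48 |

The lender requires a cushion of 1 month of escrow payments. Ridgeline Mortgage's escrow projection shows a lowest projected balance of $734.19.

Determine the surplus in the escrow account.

$269.82

School district tax = $1,591.98 × 2 = $3,183.96 per year
Windstorm insurance = $2,388.48 per year
Total annual escrow = $3,183.96 + $2,388.48 = $5,572.44
Per month = $5,572.44 ÷ 12 = $464.37
Required cushion = 1 × $464.37 = $464.37
Surplus = $734.19 − $464.37 = $269.82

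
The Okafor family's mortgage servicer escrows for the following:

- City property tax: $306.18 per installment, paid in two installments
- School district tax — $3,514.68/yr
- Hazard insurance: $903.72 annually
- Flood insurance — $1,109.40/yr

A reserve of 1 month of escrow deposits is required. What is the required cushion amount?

City property tax = $306.18 × 2 = $612.36
School district tax = $3,514.68
Hazard insurance = $903.72
Flood insurance = $1,109.40
Yearly total = $612.36 + $3,514.68 + $903.72 + $1,109.40 = $6,140.16
Base monthly escrow = $6,140.16 ÷ 12 = $511.68
Cushion = 1 × $511.68 = $511.68

$511.68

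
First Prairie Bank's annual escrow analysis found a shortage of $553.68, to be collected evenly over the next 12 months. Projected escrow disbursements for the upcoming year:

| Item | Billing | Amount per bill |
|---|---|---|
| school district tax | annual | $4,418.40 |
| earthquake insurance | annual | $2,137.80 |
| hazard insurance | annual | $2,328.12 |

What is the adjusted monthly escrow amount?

School district tax: $4,418.40 annually
Earthquake insurance: $2,137.80 annually
Hazard insurance: $2,328.12 annually
Total annual escrow = $8,884.32
Base monthly escrow = $8,884.32 ÷ 12 = $740.36
Shortage per month = $553.68 ÷ 12 = $46.14
Adjusted monthly = $740.36 + $46.14 = $786.50

$786.50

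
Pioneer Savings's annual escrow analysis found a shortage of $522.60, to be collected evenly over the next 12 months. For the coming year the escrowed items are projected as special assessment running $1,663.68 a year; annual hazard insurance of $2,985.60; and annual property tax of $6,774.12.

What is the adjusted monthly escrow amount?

$995.50

Special assessment: $1,663.68 annually
Hazard insurance: $2,985.60 annually
Property tax: $6,774.12 annually
Combined annual = $1,663.68 + $2,985.60 + $6,774.12 = $11,423.40
Per month = $11,423.40 / 12 = $951.95
Shortage spread = $522.60 / 12 = $43.55/mo
New monthly escrow = $951.95 + $43.55 = $995.50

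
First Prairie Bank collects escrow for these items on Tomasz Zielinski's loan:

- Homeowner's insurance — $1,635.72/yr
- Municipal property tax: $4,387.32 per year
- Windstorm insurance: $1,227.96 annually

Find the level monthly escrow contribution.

$604.25

Homeowner's insurance: $1,635.72/yr
Municipal property tax: $4,387.32/yr
Windstorm insurance: $1,227.96/yr
Annual escrow total = $1,635.72 + $4,387.32 + $1,227.96 = $7,251.00
Monthly escrow = $7,251.00 ÷ 12 = $604.25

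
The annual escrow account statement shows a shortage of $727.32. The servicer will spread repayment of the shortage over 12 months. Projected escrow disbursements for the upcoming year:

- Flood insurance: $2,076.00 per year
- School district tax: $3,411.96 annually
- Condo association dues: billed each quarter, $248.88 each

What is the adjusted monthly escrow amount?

$600.90

Flood insurance = $2,076.00
School district tax = $3,411.96
Condo association dues = $248.88 × 4 = $995.52
Annual escrow total = $2,076.00 + $3,411.96 + $995.52 = $6,483.48
Per month = $6,483.48 / 12 = $540.29
Shortage per month = $727.32 ÷ 12 = $60.61
Adjusted monthly = $540.29 + $60.61 = $600.90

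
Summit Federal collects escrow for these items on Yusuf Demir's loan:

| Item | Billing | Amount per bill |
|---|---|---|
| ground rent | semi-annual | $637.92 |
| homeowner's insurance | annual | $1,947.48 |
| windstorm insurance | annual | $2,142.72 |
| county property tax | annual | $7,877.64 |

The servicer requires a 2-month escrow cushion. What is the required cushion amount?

Ground rent: $637.92 × 2 = $1,275.84
Homeowner's insurance: $1,947.48
Windstorm insurance: $2,142.72
County property tax: $7,877.64
Total per year = $1,275.84 + $1,947.48 + $2,142.72 + $7,877.64 = $13,243.68
Per month = $13,243.68 / 12 = $1,103.64
Cushion = 2 × $1,103.64 = $2,207.28

$2,207.28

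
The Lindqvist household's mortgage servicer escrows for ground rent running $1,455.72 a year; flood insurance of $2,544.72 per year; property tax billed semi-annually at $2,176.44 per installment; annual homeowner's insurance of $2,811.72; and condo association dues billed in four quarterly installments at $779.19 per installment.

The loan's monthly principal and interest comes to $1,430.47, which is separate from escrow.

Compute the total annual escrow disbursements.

$14,281.80

Ground rent: $1,455.72
Flood insurance: $2,544.72
Property tax: $2,176.44 × 2 = $4,352.88
Homeowner's insurance: $2,811.72
Condo association dues: $779.19 × 4 = $3,116.76
Total annual escrow = $1,455.72 + $2,544.72 + $4,352.88 + $2,811.72 + $3,116.76 = $14,281.80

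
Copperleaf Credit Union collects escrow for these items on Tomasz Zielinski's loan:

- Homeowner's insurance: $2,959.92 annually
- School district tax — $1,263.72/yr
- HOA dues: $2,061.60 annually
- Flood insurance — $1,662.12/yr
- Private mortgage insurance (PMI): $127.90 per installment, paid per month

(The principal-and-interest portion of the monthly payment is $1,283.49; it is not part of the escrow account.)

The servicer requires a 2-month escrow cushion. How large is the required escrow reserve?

$1,580.36

Homeowner's insurance — $2,959.92 per year
School district tax — $1,263.72 per year
HOA dues — $2,061.60 per year
Flood insurance — $1,662.12 per year
Private mortgage insurance (PMI) — $127.90 × 12 = $1,534.80 per year
Total per year = $2,959.92 + $1,263.72 + $2,061.60 + $1,662.12 + $1,534.80 = $9,482.16
Monthly escrow = $9,482.16 ÷ 12 = $790.18
Reserve = 2 × $790.18 = $1,580.36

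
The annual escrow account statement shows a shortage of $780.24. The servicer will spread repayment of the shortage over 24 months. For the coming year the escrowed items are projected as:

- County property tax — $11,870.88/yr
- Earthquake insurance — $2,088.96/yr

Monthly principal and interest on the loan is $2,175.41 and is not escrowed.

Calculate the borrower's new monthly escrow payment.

County property tax: $11,870.88 per year
Earthquake insurance: $2,088.96 per year
Yearly total = $11,870.88 + $2,088.96 = $13,959.84
Base monthly escrow = $13,959.84 / 12 = $1,163.32
Shortage per month = $780.24 ÷ 24 = $32.51
New monthly escrow = $1,163.32 + $32.51 = $1,195.83

$1,195.83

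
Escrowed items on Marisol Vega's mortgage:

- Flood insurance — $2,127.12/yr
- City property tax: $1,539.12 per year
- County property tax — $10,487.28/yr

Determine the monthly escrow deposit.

$1,179.46

Flood insurance = $2,127.12
City property tax = $1,539.12
County property tax = $10,487.28
Yearly total = $2,127.12 + $1,539.12 + $10,487.28 = $14,153.52
Base monthly escrow = $14,153.52 / 12 = $1,179.46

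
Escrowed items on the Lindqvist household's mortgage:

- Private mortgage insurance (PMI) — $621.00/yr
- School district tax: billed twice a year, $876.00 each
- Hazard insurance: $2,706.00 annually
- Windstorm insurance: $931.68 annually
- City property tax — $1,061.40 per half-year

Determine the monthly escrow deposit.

$677.79

Private mortgage insurance (PMI): $621.00 annually
School district tax: $876.00 × 2 = $1,752.00 annually
Hazard insurance: $2,706.00 annually
Windstorm insurance: $931.68 annually
City property tax: $1,061.40 × 2 = $2,122.80 annually
Total annual escrow = $621.00 + $1,752.00 + $2,706.00 + $931.68 + $2,122.80 = $8,133.48
Monthly escrow = $8,133.48 / 12 = $677.79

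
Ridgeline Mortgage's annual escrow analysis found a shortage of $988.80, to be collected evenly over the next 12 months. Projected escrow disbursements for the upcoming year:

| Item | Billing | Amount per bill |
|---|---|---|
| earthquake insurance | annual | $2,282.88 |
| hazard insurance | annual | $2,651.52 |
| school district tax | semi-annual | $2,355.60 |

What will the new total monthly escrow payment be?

Earthquake insurance — $2,282.88
Hazard insurance — $2,651.52
School district tax — $2,355.60 × 2 = $4,711.20
Total annual escrow = $2,282.88 + $2,651.52 + $4,711.20 = $9,645.60
Monthly escrow = $9,645.60 ÷ 12 = $803.80
Monthly shortage recovery: $988.80 ÷ 12 = $82.40
Adjusted monthly = $803.80 + $82.40 = $886.20

$886.20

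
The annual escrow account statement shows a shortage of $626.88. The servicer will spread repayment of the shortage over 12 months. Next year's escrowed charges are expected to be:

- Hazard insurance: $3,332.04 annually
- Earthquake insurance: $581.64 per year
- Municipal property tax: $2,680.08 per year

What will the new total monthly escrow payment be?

Hazard insurance: $3,332.04
Earthquake insurance: $581.64
Municipal property tax: $2,680.08
Total annual escrow = $6,593.76
Base monthly escrow = $6,593.76 ÷ 12 = $549.48
Monthly shortage recovery: $626.88 ÷ 12 = $52.24
New monthly escrow = $549.48 + $52.24 = $601.72

$601.72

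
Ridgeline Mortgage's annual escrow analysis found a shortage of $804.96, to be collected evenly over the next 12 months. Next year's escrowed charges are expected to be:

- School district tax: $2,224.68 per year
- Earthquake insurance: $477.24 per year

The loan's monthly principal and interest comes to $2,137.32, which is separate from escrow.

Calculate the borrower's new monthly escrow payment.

School district tax — $2,224.68 annually
Earthquake insurance — $477.24 annually
Total annual escrow = $2,701.92
Per month = $2,701.92 ÷ 12 = $225.16
Monthly shortage recovery: $804.96 / 12 = $67.08
Adjusted monthly = $225.16 + $67.08 = $292.24

$292.24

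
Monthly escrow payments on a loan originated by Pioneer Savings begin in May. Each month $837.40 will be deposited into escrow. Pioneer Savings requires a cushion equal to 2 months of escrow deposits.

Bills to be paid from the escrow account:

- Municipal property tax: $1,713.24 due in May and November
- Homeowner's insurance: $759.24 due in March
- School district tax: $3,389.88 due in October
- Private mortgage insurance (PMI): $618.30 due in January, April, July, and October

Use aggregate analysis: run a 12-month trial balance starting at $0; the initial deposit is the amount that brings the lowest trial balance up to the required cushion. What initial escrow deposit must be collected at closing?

Cushion = 2 × $837.40 = $1,674.80
Trial balance (start $0, +$837.40 each month, − disbursements):
  May: +$837.40 − $1,713.24 → -$875.84
  Jun: +$837.40 → -$38.44
  Jul: +$837.40 − $618.30 → $180.66
  Aug: +$837.40 → $1,018.06
  Sep: +$837.40 → $1,855.46
  Oct: +$837.40 − $4,008.18 → -$1,315.32
  Nov: +$837.40 − $1,713.24 → -$2,191.16
  Dec: +$837.40 → -$1,353.76
  Jan: +$837.40 − $618.30 → -$1,134.66
  Feb: +$837.40 → -$297.26
  Mar: +$837.40 − $759.24 → -$219.10
  Apr: +$837.40 − $618.30 → $0.00
Lowest trial balance = -$2,191.16 (Nov)
Initial deposit = cushion − low point = $1,674.80 − (-$2,191.16) = $3,865.96

$3,865.96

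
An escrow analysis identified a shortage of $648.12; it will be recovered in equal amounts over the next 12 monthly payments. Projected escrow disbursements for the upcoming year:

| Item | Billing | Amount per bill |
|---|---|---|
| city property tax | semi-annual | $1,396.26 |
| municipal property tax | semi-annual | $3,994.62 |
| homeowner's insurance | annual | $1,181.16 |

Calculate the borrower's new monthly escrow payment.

$1,050.92

City property tax: $1,396.26 × 2 = $2,792.52
Municipal property tax: $3,994.62 × 2 = $7,989.24
Homeowner's insurance: $1,181.16
Yearly total = $11,962.92
Per month = $11,962.92 / 12 = $996.91
Monthly shortage recovery: $648.12 / 12 = $54.01
Adjusted monthly = $996.91 + $54.01 = $1,050.92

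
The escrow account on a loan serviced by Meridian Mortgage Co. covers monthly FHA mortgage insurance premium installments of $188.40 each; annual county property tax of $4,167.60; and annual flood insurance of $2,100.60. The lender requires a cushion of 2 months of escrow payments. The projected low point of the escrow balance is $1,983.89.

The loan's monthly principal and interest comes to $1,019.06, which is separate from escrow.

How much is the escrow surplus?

$562.39

FHA mortgage insurance premium — $188.40 × 12 = $2,260.80 per year
County property tax — $4,167.60 per year
Flood insurance — $2,100.60 per year
Total annual escrow = $8,529.00
Base monthly escrow = $8,529.00 / 12 = $710.75
Cushion = 2 × $710.75 = $1,421.50
Surplus = $1,983.89 − $1,421.50 = $562.39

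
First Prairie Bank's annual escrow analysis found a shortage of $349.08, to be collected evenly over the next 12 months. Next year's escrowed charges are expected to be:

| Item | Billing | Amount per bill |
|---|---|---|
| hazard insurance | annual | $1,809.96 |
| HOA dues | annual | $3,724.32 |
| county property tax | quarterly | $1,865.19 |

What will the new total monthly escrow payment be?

Hazard insurance — $1,809.96/yr
HOA dues — $3,724.32/yr
County property tax — $1,865.19 × 4 = $7,460.76/yr
Combined annual = $1,809.96 + $3,724.32 + $7,460.76 = $12,995.04
Monthly escrow = $12,995.04 ÷ 12 = $1,082.92
Monthly shortage recovery: $349.08 / 12 = $29.09
New monthly escrow = $1,082.92 + $29.09 = $1,112.01

$1,112.01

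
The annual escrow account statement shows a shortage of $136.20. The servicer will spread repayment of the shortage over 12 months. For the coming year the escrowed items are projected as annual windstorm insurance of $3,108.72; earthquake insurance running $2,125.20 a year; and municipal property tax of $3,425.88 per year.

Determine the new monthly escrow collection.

Windstorm insurance = $3,108.72
Earthquake insurance = $2,125.20
Municipal property tax = $3,425.88
Combined annual = $8,659.80
Per month = $8,659.80 ÷ 12 = $721.65
Monthly shortage recovery: $136.20 ÷ 12 = $11.35
Adjusted monthly = $721.65 + $11.35 = $733.00

$733.00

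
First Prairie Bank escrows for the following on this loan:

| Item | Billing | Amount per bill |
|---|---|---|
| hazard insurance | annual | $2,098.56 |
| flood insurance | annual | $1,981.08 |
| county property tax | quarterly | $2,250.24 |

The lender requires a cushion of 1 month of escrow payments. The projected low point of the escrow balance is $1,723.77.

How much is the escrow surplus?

Hazard insurance — $2,098.56/yr
Flood insurance — $1,981.08/yr
County property tax — $2,250.24 × 4 = $9,000.96/yr
Yearly total = $2,098.56 + $1,981.08 + $9,000.96 = $13,080.60
Base monthly escrow = $13,080.60 / 12 = $1,090.05
Required cushion = 1 × $1,090.05 = $1,090.05
Surplus = $1,723.77 − $1,090.05 = $633.72

$633.72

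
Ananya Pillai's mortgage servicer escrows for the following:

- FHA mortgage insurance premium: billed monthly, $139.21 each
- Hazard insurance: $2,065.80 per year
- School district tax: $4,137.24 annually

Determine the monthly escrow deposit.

$656.13

FHA mortgage insurance premium: $139.21 × 12 = $1,670.52 per year
Hazard insurance: $2,065.80 per year
School district tax: $4,137.24 per year
Annual escrow total = $7,873.56
Monthly = $7,873.56 / 12 = $656.13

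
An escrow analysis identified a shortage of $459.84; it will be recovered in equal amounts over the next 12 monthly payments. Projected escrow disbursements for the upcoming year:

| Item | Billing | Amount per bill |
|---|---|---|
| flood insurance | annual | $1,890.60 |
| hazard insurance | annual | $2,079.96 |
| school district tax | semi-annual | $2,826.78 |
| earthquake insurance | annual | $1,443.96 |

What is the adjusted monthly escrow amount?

$960.66

Flood insurance — $1,890.60/yr
Hazard insurance — $2,079.96/yr
School district tax — $2,826.78 × 2 = $5,653.56/yr
Earthquake insurance — $1,443.96/yr
Combined annual = $1,890.60 + $2,079.96 + $5,653.56 + $1,443.96 = $11,068.08
Monthly escrow = $11,068.08 / 12 = $922.34
Monthly shortage recovery: $459.84 ÷ 12 = $38.32
Adjusted monthly = $922.34 + $38.32 = $960.66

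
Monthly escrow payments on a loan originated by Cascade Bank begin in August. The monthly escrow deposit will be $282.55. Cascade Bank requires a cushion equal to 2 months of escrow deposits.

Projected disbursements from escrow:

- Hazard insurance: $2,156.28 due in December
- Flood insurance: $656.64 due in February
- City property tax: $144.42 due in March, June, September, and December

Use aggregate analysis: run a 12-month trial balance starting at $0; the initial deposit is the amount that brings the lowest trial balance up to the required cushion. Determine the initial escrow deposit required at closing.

Cushion = 2 × $282.55 = $565.10
Trial balance (start $0, +$282.55 each month, − disbursements):
  Aug: +$282.55 → $282.55
  Sep: +$282.55 − $144.42 → $420.68
  Oct: +$282.55 → $703.23
  Nov: +$282.55 → $985.78
  Dec: +$282.55 − $2,300.70 → -$1,032.37
  Jan: +$282.55 → -$749.82
  Feb: +$282.55 − $656.64 → -$1,123.91
  Mar: +$282.55 − $144.42 → -$985.78
  Apr: +$282.55 → -$703.23
  May: +$282.55 → -$420.68
  Jun: +$282.55 − $144.42 → -$282.55
  Jul: +$282.55 → $0.00
Lowest trial balance = -$1,123.91 (Feb)
Initial deposit = cushion − low point = $565.10 − (-$1,123.91) = $1,689.01

$1,689.01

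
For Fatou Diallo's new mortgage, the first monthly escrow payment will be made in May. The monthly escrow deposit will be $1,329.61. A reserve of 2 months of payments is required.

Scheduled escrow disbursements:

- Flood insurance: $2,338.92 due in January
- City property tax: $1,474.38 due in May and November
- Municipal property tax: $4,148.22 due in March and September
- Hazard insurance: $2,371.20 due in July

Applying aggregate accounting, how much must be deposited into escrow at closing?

$4,004.97

Cushion = 2 × $1,329.61 = $2,659.22
Trial balance (start $0, +$1,329.61 each month, − disbursements):
  May: +$1,329.61 − $1,474.38 → -$144.77
  Jun: +$1,329.61 → $1,184.84
  Jul: +$1,329.61 − $2,371.20 → $143.25
  Aug: +$1,329.61 → $1,472.86
  Sep: +$1,329.61 − $4,148.22 → -$1,345.75
  Oct: +$1,329.61 → -$16.14
  Nov: +$1,329.61 − $1,474.38 → -$160.91
  Dec: +$1,329.61 → $1,168.70
  Jan: +$1,329.61 − $2,338.92 → $159.39
  Feb: +$1,329.61 → $1,489.00
  Mar: +$1,329.61 − $4,148.22 → -$1,329.61
  Apr: +$1,329.61 → $0.00
Lowest trial balance = -$1,345.75 (Sep)
Initial deposit = cushion − low point = $2,659.22 − (-$1,345.75) = $4,004.97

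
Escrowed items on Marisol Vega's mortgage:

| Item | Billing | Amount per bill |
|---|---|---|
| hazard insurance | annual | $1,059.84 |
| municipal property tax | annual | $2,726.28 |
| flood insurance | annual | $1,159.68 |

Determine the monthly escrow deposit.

Hazard insurance = $1,059.84 per year
Municipal property tax = $2,726.28 per year
Flood insurance = $1,159.68 per year
Combined annual = $4,945.80
Base monthly escrow = $4,945.80 / 12 = $412.15

$412.15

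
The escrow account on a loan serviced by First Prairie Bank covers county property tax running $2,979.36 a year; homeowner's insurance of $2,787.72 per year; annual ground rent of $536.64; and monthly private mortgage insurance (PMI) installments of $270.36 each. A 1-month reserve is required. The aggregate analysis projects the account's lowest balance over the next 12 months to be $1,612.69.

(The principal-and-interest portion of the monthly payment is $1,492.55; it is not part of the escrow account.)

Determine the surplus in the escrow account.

$817.02

County property tax — $2,979.36 per year
Homeowner's insurance — $2,787.72 per year
Ground rent — $536.64 per year
Private mortgage insurance (PMI) — $270.36 × 12 = $3,244.32 per year
Total per year = $2,979.36 + $2,787.72 + $536.64 + $3,244.32 = $9,548.04
Monthly = $9,548.04 / 12 = $795.67
Cushion = 1 × $795.67 = $795.67
Excess over cushion: $1,612.69 − $795.67 = $817.02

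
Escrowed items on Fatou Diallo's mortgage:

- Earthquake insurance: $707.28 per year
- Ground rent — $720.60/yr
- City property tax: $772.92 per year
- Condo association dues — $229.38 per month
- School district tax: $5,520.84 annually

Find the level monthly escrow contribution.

$872.85

Earthquake insurance = $707.28 annually
Ground rent = $720.60 annually
City property tax = $772.92 annually
Condo association dues = $229.38 × 12 = $2,752.56 annually
School district tax = $5,520.84 annually
Total annual escrow = $707.28 + $720.60 + $772.92 + $2,752.56 + $5,520.84 = $10,474.20
Monthly escrow = $10,474.20 ÷ 12 = $872.85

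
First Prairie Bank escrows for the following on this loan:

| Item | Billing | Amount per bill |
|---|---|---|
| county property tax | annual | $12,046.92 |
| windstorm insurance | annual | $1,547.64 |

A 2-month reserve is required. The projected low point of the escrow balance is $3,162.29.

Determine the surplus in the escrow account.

$896.53

County property tax: $12,046.92/yr
Windstorm insurance: $1,547.64/yr
Total per year = $13,594.56
Per month = $13,594.56 ÷ 12 = $1,132.88
Cushion = 2 × $1,132.88 = $2,265.76
Excess over cushion: $3,162.29 − $2,265.76 = $896.53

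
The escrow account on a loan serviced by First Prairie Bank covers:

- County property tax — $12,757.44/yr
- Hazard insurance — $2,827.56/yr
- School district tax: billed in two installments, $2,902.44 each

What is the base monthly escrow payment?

County property tax — $12,757.44/yr
Hazard insurance — $2,827.56/yr
School district tax — $2,902.44 × 2 = $5,804.88/yr
Combined annual = $21,389.88
Monthly escrow = $21,389.88 ÷ 12 = $1,782.49

$1,782.49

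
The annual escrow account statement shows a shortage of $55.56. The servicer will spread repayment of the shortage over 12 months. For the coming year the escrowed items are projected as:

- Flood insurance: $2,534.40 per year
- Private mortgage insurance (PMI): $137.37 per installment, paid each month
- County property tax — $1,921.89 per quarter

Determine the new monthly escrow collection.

$993.83

Flood insurance: $2,534.40 annually
Private mortgage insurance (PMI): $137.37 × 12 = $1,648.44 annually
County property tax: $1,921.89 × 4 = $7,687.56 annually
Total annual escrow = $11,870.40
Base monthly escrow = $11,870.40 ÷ 12 = $989.20
Shortage spread = $55.56 ÷ 12 = $4.63/mo
New monthly escrow = $989.20 + $4.63 = $993.83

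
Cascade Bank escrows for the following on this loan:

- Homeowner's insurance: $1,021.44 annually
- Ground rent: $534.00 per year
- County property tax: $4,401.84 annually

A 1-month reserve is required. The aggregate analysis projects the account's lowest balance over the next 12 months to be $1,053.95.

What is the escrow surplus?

$557.51

Homeowner's insurance: $1,021.44 per year
Ground rent: $534.00 per year
County property tax: $4,401.84 per year
Total per year = $5,957.28
Base monthly escrow = $5,957.28 / 12 = $496.44
Required cushion = 1 × $496.44 = $496.44
Surplus = $1,053.95 − $496.44 = $557.51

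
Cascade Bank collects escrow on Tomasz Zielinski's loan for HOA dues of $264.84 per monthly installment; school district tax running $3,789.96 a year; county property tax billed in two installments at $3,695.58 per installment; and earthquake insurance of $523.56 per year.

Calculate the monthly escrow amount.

HOA dues: $264.84 × 12 = $3,178.08
School district tax: $3,789.96
County property tax: $3,695.58 × 2 = $7,391.16
Earthquake insurance: $523.56
Annual escrow total = $3,178.08 + $3,789.96 + $7,391.16 + $523.56 = $14,882.76
Monthly = $14,882.76 / 12 = $1,240.23

$1,240.23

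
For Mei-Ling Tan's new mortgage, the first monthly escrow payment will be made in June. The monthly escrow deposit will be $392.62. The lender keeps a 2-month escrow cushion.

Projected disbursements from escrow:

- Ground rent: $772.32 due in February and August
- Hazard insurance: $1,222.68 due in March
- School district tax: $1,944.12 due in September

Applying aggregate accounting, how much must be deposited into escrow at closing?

$1,931.20

Cushion = 2 × $392.62 = $785.24
Trial balance (start $0, +$392.62 each month, − disbursements):
  Jun: +$392.62 → $392.62
  Jul: +$392.62 → $785.24
  Aug: +$392.62 − $772.32 → $405.54
  Sep: +$392.62 − $1,944.12 → -$1,145.96
  Oct: +$392.62 → -$753.34
  Nov: +$392.62 → -$360.72
  Dec: +$392.62 → $31.90
  Jan: +$392.62 → $424.52
  Feb: +$392.62 − $772.32 → $44.82
  Mar: +$392.62 − $1,222.68 → -$785.24
  Apr: +$392.62 → -$392.62
  May: +$392.62 → $0.00
Lowest trial balance = -$1,145.96 (Sep)
Initial deposit = cushion − low point = $785.24 − (-$1,145.96) = $1,931.20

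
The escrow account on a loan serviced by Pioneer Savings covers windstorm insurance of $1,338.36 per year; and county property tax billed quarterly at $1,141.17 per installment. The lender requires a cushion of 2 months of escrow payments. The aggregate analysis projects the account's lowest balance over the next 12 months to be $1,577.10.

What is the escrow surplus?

$593.26

Windstorm insurance = $1,338.36/yr
County property tax = $1,141.17 × 4 = $4,564.68/yr
Total annual escrow = $5,903.04
Base monthly escrow = $5,903.04 ÷ 12 = $491.92
Required reserve = 2 × $491.92 = $983.84
Surplus = $1,577.10 − $983.84 = $593.26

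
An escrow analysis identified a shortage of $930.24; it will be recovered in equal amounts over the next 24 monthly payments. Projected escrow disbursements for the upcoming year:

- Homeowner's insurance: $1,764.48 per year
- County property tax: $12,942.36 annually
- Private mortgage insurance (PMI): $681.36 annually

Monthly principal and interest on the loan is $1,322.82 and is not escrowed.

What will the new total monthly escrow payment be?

Homeowner's insurance: $1,764.48 annually
County property tax: $12,942.36 annually
Private mortgage insurance (PMI): $681.36 annually
Annual escrow total = $1,764.48 + $12,942.36 + $681.36 = $15,388.20
Monthly = $15,388.20 ÷ 12 = $1,282.35
Shortage spread = $930.24 / 24 = $38.76/mo
Adjusted monthly = $1,282.35 + $38.76 = $1,321.11

$1,321.11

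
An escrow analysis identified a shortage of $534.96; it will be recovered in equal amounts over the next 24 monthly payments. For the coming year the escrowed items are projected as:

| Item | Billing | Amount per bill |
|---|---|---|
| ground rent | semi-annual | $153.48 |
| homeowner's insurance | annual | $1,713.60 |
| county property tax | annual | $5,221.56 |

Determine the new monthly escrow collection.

Ground rent — $153.48 × 2 = $306.96/yr
Homeowner's insurance — $1,713.60/yr
County property tax — $5,221.56/yr
Combined annual = $306.96 + $1,713.60 + $5,221.56 = $7,242.12
Per month = $7,242.12 / 12 = $603.51
Shortage spread = $534.96 / 24 = $22.29/mo
Adjusted monthly = $603.51 + $22.29 = $625.80

$625.80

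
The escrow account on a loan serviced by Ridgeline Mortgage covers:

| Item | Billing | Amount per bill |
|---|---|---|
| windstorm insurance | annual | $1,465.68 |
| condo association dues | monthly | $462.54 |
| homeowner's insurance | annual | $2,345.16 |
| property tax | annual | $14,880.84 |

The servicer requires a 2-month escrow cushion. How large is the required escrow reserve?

$4,040.36

Windstorm insurance = $1,465.68 annually
Condo association dues = $462.54 × 12 = $5,550.48 annually
Homeowner's insurance = $2,345.16 annually
Property tax = $14,880.84 annually
Total per year = $1,465.68 + $5,550.48 + $2,345.16 + $14,880.84 = $24,242.16
Monthly = $24,242.16 / 12 = $2,020.18
Reserve = 2 × $2,020.18 = $4,040.36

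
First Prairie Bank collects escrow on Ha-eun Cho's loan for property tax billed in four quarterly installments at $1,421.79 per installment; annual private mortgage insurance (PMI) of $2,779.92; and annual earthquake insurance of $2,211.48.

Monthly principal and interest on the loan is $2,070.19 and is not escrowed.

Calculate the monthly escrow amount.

Property tax: $1,421.79 × 4 = $5,687.16/yr
Private mortgage insurance (PMI): $2,779.92/yr
Earthquake insurance: $2,211.48/yr
Annual escrow total = $5,687.16 + $2,779.92 + $2,211.48 = $10,678.56
Monthly escrow = $10,678.56 ÷ 12 = $889.88

$889.88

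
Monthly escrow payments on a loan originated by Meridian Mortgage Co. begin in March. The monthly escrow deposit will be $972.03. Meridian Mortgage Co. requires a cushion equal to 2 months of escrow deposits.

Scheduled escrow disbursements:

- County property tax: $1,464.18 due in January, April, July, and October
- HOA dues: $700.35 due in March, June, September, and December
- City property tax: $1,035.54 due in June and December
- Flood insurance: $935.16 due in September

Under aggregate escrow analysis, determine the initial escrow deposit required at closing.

Cushion = 2 × $972.03 = $1,944.06
Trial balance (start $0, +$972.03 each month, − disbursements):
  Mar: +$972.03 − $700.35 → $271.68
  Apr: +$972.03 − $1,464.18 → -$220.47
  May: +$972.03 → $751.56
  Jun: +$972.03 − $1,735.89 → -$12.30
  Jul: +$972.03 − $1,464.18 → -$504.45
  Aug: +$972.03 → $467.58
  Sep: +$972.03 − $1,635.51 → -$195.90
  Oct: +$972.03 − $1,464.18 → -$688.05
  Nov: +$972.03 → $283.98
  Dec: +$972.03 − $1,735.89 → -$479.88
  Jan: +$972.03 − $1,464.18 → -$972.03
  Feb: +$972.03 → $0.00
Lowest trial balance = -$972.03 (Jan)
Initial deposit = cushion − low point = $1,944.06 − (-$972.03) = $2,916.09

$2,916.09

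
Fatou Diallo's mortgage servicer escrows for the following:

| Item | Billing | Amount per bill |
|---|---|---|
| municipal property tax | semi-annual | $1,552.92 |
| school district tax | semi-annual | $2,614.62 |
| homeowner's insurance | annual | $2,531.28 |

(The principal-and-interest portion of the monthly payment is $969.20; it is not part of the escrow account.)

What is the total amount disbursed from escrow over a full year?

$10,866.36

Municipal property tax — $1,552.92 × 2 = $3,105.84 annually
School district tax — $2,614.62 × 2 = $5,229.24 annually
Homeowner's insurance — $2,531.28 annually
Yearly total = $10,866.36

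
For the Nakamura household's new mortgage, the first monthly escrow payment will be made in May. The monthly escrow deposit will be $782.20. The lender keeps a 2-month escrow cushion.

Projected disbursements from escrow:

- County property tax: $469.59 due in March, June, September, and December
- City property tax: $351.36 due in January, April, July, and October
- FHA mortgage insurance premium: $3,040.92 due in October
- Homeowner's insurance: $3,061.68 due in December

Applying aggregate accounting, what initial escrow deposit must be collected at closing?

$3,520.89

Cushion = 2 × $782.20 = $1,564.40
Trial balance (start $0, +$782.20 each month, − disbursements):
  May: +$782.20 → $782.20
  Jun: +$782.20 − $469.59 → $1,094.81
  Jul: +$782.20 − $351.36 → $1,525.65
  Aug: +$782.20 → $2,307.85
  Sep: +$782.20 − $469.59 → $2,620.46
  Oct: +$782.20 − $3,392.28 → $10.38
  Nov: +$782.20 → $792.58
  Dec: +$782.20 − $3,531.27 → -$1,956.49
  Jan: +$782.20 − $351.36 → -$1,525.65
  Feb: +$782.20 → -$743.45
  Mar: +$782.20 − $469.59 → -$430.84
  Apr: +$782.20 − $351.36 → $0.00
Lowest trial balance = -$1,956.49 (Dec)
Initial deposit = cushion − low point = $1,564.40 − (-$1,956.49) = $3,520.89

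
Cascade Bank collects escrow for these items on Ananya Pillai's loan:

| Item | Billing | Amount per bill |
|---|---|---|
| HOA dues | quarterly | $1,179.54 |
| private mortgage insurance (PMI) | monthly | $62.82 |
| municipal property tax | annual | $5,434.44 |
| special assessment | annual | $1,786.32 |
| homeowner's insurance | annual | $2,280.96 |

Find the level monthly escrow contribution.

HOA dues — $1,179.54 × 4 = $4,718.16
Private mortgage insurance (PMI) — $62.82 × 12 = $753.84
Municipal property tax — $5,434.44
Special assessment — $1,786.32
Homeowner's insurance — $2,280.96
Total annual escrow = $4,718.16 + $753.84 + $5,434.44 + $1,786.32 + $2,280.96 = $14,973.72
Base monthly escrow = $14,973.72 / 12 = $1,247.81

$1,247.81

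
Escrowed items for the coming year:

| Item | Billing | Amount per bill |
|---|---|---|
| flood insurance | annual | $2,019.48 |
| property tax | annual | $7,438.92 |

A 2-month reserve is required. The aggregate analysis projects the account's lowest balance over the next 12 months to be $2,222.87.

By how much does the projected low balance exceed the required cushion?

$646.47

Flood insurance = $2,019.48/yr
Property tax = $7,438.92/yr
Combined annual = $2,019.48 + $7,438.92 = $9,458.40
Monthly = $9,458.40 / 12 = $788.20
Cushion = 2 × $788.20 = $1,576.40
Surplus = $2,222.87 − $1,576.40 = $646.47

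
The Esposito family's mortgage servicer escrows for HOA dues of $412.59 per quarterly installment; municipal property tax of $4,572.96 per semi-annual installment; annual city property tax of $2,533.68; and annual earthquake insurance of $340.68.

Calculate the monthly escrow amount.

HOA dues = $412.59 × 4 = $1,650.36 annually
Municipal property tax = $4,572.96 × 2 = $9,145.92 annually
City property tax = $2,533.68 annually
Earthquake insurance = $340.68 annually
Total per year = $1,650.36 + $9,145.92 + $2,533.68 + $340.68 = $13,670.64
Base monthly escrow = $13,670.64 / 12 = $1,139.22

$1,139.22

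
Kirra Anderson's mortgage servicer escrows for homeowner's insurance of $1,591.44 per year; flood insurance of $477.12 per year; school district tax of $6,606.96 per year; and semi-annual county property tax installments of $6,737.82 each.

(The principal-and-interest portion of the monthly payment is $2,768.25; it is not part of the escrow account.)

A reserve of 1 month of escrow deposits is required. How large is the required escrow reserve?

Homeowner's insurance — $1,591.44/yr
Flood insurance — $477.12/yr
School district tax — $6,606.96/yr
County property tax — $6,737.82 × 2 = $13,475.64/yr
Combined annual = $1,591.44 + $477.12 + $6,606.96 + $13,475.64 = $22,151.16
Per month = $22,151.16 ÷ 12 = $1,845.93
Cushion = 1 × $1,845.93 = $1,845.93

$1,845.93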